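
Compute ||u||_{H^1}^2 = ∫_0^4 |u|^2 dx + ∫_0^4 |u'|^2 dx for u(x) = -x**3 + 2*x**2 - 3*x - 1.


||u||_{H^1}^2 = 215576/105

The H^1 norm (squared) on an interval (0, L) is
  ||u||_{H^1}^2 = ∫_0^L u(x)^2 dx + ∫_0^L u'(x)^2 dx.
Compute u'(x) = -3*x**2 + 4*x - 3.
Then u(x)^2 = x**6 - 4*x**5 + 10*x**4 - 10*x**3 + 5*x**2 + 6*x + 1 and u'(x)^2 = 9*x**4 - 24*x**3 + 34*x**2 - 24*x + 9.
Integrate each monomial from 0 to 4 using ∫_0^4 c·x^n dx = c·4^(n+1)/(n+1):
  ∫_0^4 u(x)^2 dx = ∫_0^4 (x^6 - 4*x^5 + 10*x^4 - 10*x^3 + 5*x^2 + 6*x + 1) dx. Term by term:
    ∫_0^4 x^6 dx = 16384/7;  ∫_0^4 -4*x^5 dx = -8192/3;  ∫_0^4 10*x^4 dx = 2048;
    ∫_0^4 -10*x^3 dx = -640;  ∫_0^4 5*x^2 dx = 320/3;  ∫_0^4 6*x dx = 48;
    ∫_0^4 1 dx = 4.
  Sum: 16384/7 − 8192/3 + 2048 − 640 + 320/3 + 48 + 4 = 8236/7.
  ∫_0^4 u'(x)^2 dx = ∫_0^4 (9*x^4 - 24*x^3 + 34*x^2 - 24*x + 9) dx. Term by term:
    ∫_0^4 9*x^4 dx = 9216/5;  ∫_0^4 -24*x^3 dx = -1536;  ∫_0^4 34*x^2 dx = 2176/3;
    ∫_0^4 -24*x dx = -192;  ∫_0^4 9 dx = 36.
  Sum: 9216/5 − 1536 + 2176/3 − 192 + 36 = 13148/15.
Adding: ||u||_{H^1}^2 = 8236/7 + 13148/15 = 215576/105.


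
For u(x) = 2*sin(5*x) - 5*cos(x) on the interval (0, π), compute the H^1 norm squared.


||u||_{H^1(0,π)}^2 = 77*π

u'(x) = 5*sin(x) + 10*cos(5*x).
Expand u² and (u')² and integrate term by term on (0, π), using: for integers n ≥ 1, ∫_0^π sin²(nx) dx = ∫_0^π cos²(nx) dx = π/2; for n ≠ n', ∫_0^π sin(nx)sin(n'x) dx = ∫_0^π cos(nx)cos(n'x) dx = 0; and by product-to-sum, ∫_0^π sin(nx)cos(n'x) dx = ½∫_0^π [sin((n+n')x) + sin((n−n')x)] dx, which is 0 when n+n' is even and 2n/(n²−n'²) when n+n' is odd (it need not vanish on (0, π)).
  u² squared terms: (-5)²·∫cos(x)² dx = 25·π/2 = 25*π/2;  (2)²·∫sin(5x)² dx = 4·π/2 = 2*π.
  u² cross terms: 2·(-5)·(2)·∫cos(x)·sin(5x) dx = -20·(0) = 0.
  So ∫_0^π u² dx = 25*π/2 + 2*π + 0 = 29*π/2.
  (u')² squared terms: (5)²·∫sin(x)² dx = 25·π/2 = 25*π/2;  (10)²·∫cos(5x)² dx = 100·π/2 = 50*π.
  (u')² cross terms: 2·(5)·(10)·∫sin(x)·cos(5x) dx = 100·(0) = 0.
  So ∫_0^π (u')² dx = 25*π/2 + 50*π + 0 = 125*π/2.
||u||_{H^1}^2 = (29*π/2) + (125*π/2) = 77*π.


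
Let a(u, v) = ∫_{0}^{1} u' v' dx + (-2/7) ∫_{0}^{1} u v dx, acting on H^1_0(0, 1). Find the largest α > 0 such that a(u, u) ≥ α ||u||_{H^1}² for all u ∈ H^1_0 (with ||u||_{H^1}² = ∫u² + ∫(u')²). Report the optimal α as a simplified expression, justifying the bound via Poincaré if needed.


α = (-2/7 + π^2)/(1 + π^2)

Coercivity of a(·,·) on H^1_0(0, 1) means a(u, u) ≥ α ||u||_{H^1}² for every u ∈ H^1_0.
The interval has length L = 1, and Poincaré/coercivity depend only on L. Here a(u, u) = ∫(u')² + (-2/7)·∫u².
Here c = -2/7 < 0 with |c| < (π/L)² = π^2, so coercivity still holds. The condition a(u,u) ≥ α||u||_{H^1}² reads (1−α)∫(u')² ≥ (α−c)∫u². Any admissible α is ≤ 1 (rapidly oscillating u have ∫u²/∫(u')² → 0), and α = 1 would force 0 ≥ (1−c)∫u², impossible since c < 1; so 1−α > 0. By the sharp Poincaré inequality on H^1_0 of an interval of length L, ∫(u')² ≥ (π/L)²∫u² with equality for the first sine mode sin(π(x−x₀)/L) (x₀ the left endpoint), so the inequality holds for all u iff (1−α)(π/L)² ≥ α − c, i.e. α ≤ ((π/L)² + c)/((π/L)² + 1) = (1 + c(L/π)²)/(1 + (L/π)²). (Direct route, valid since c ≤ 0: Poincaré gives c∫u² ≥ c(L/π)²∫(u')², so a(u,u) ≥ (1 + c(L/π)²)∫(u')², while ||u||_{H^1}² ≤ (1 + (L/π)²)∫(u')²; dividing yields the same α.) With (π/L)² = π^2 and c = -2/7, the largest admissible constant is α = ((π/L)² + c)/((π/L)² + 1).
Simplifying, α = (-2/7 + π^2)/(1 + π^2).


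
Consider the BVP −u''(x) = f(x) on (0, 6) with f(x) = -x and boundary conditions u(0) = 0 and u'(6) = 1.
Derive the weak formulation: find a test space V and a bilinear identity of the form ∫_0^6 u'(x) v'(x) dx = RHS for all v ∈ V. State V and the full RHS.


V = {v ∈ H^1(0, 6) : v(0) = 0} (test functions vanish at x = 0 where u is specified); weak form: ∫_0^6 u'v' dx = ∫_0^6 (-x) v dx + v(6) for all v ∈ V.

Multiply both sides by a test function v and integrate from 0 to 6:
  ∫_0^6 −u''(x) v(x) dx = ∫_0^6 f(x) v(x) dx.
Integrate the LHS by parts once:
  ∫_0^6 −u'' v dx = −[u'(x) v(x)]_0^6 + ∫_0^6 u'(x) v'(x) dx.
Thus ∫_0^6 u'(x) v'(x) dx = ∫_0^6 f(x) v(x) dx + [u'(x) v(x)]_0^6.
Choose V so that boundary terms are either known or forced to vanish.
Mixed BC: u(0) = 0 (Dirichlet) and u'(6) = 1 (Neumann). Define V = {v ∈ H^1(0, 6) : v(0) = 0}. Then [u' v]_0^6 = u'(6)·v(6) − u'(0)·0 = v(6).
Weak formulation: find u (satisfying any essential BC) such that ∫_0^6 u'(x) v'(x) dx = ∫_0^6 f v dx + v(6) for all v ∈ V (Dirichlet at 0 absorbed into V; Neumann datum at x = 6 contributes the boundary term).
Substituting f(x) = -x, the right-hand side is ∫_0^6 (-x) v dx + v(6).


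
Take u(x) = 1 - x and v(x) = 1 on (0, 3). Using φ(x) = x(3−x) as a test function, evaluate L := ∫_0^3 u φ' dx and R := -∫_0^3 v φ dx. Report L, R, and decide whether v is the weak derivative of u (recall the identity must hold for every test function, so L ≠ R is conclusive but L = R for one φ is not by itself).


LHS = 9/2, RHS = -9/2. No, v is not the weak derivative of u.

u(x) = 1 - x, classical derivative u'(x) = -1.
φ(x) = x(3−x), so φ'(x) = 3 - 2*x.
Note φ(0) = φ(3) = 0, so the boundary term u·φ vanishes.
LHS = ∫_0^3 u(x) φ'(x) dx = ∫_0^3 (2*x^2 - 5*x + 3) dx. Term by term:
  ∫_0^3 2*x^2 dx = 18;  ∫_0^3 -5*x dx = -45/2;  ∫_0^3 3 dx = 9.
Sum: 18 − 45/2 + 9 = 9/2.
So LHS = 9/2.
∫_0^3 v(x) φ(x) dx = ∫_0^3 (-x^2 + 3*x) dx. Term by term:
  ∫_0^3 -x^2 dx = -9;  ∫_0^3 3*x dx = 27/2.
Sum: -9 + 27/2 = 9/2.
So RHS = -∫_0^3 v(x) φ(x) dx = -9/2.
LHS − RHS = 9 ≠ 0, so the identity fails.
(For a valid weak derivative the identity must hold for EVERY test function, in particular this one. The failure shows v is NOT the weak derivative of u.)
Correct weak derivative would be u'(x) = -1.


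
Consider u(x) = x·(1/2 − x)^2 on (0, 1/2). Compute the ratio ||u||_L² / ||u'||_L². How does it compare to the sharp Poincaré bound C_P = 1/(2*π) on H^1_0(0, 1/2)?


||u||_L² / ||u'||_L² = sqrt(14)/28 < C_P = 1/(2*π).

u(x) = x·(1/2 − x)^2, so u'(x) = (2*x - 1)*(6*x - 1)/4.
u(x) = x·(1/2 − x)^2 vanishes at x = 0 and x = 1/2, so u ∈ H^1_0(0, 1/2). Differentiate via the product rule and integrate the resulting polynomials term by term.
  ∫_0^1/2 u² dx = ∫_0^1/2 (x^6 - 2*x^5 + 3*x^4/2 - x^3/2 + x^2/16) dx. Term by term:
    ∫_0^1/2 x^6 dx = 1/896;  ∫_0^1/2 -2*x^5 dx = -1/192;  ∫_0^1/2 3*x^4/2 dx = 3/320;
    ∫_0^1/2 -x^3/2 dx = -1/128;  ∫_0^1/2 x^2/16 dx = 1/384.
  Sum: 1/896 − 1/192 + 3/320 − 1/128 + 1/384 = 1/13440.
  ∫_0^1/2 (u')² dx = ∫_0^1/2 (9*x^4 - 12*x^3 + 11*x^2/2 - x + 1/16) dx. Term by term:
    ∫_0^1/2 9*x^4 dx = 9/160;  ∫_0^1/2 -12*x^3 dx = -3/16;  ∫_0^1/2 11*x^2/2 dx = 11/48;
    ∫_0^1/2 -x dx = -1/8;  ∫_0^1/2 1/16 dx = 1/32.
  Sum: 9/160 − 3/16 + 11/48 − 1/8 + 1/32 = 1/240.
∫_0^1/2 u² dx = 1/13440, so ||u||_L² = sqrt(210)/1680.
∫_0^1/2 (u')² dx = 1/240, so ||u'||_L² = sqrt(15)/60.
Ratio ||u||_L² / ||u'||_L² = sqrt(14)/28.
Sharp Poincaré constant on H^1_0(0, 1/2) is C_P = L/π = 1/(2*π), achieved by sin(2*π·x).
A polynomial bump cannot attain the sharp Poincaré constant (only the first sine eigenfunction does), so the ratio is strictly less than C_P, consistent with ||u||_L² ≤ C_P ||u'||_L².


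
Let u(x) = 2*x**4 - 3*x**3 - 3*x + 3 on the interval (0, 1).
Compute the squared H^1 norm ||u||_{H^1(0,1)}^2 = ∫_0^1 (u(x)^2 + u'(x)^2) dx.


||u||_{H^1}^2 = 6008/315

The H^1 norm (squared) on an interval (0, L) is
  ||u||_{H^1}^2 = ∫_0^L u(x)^2 dx + ∫_0^L u'(x)^2 dx.
Compute u'(x) = 8*x**3 - 9*x**2 - 3.
Then u(x)^2 = 4*x**8 - 12*x**7 + 9*x**6 - 12*x**5 + 30*x**4 - 18*x**3 + 9*x**2 - 18*x + 9 and u'(x)^2 = 64*x**6 - 144*x**5 + 81*x**4 - 48*x**3 + 54*x**2 + 9.
Integrate each monomial from 0 to 1 using ∫_0^1 c·x^n dx = c·1^(n+1)/(n+1):
  ∫_0^1 u(x)^2 dx = ∫_0^1 (4*x^8 - 12*x^7 + 9*x^6 - 12*x^5 + 30*x^4 - 18*x^3 + 9*x^2 - 18*x + 9) dx. Term by term:
    ∫_0^1 4*x^8 dx = 4/9;  ∫_0^1 -12*x^7 dx = -3/2;  ∫_0^1 9*x^6 dx = 9/7;
    ∫_0^1 -12*x^5 dx = -2;  ∫_0^1 30*x^4 dx = 6;  ∫_0^1 -18*x^3 dx = -9/2;
    ∫_0^1 9*x^2 dx = 3;  ∫_0^1 -18*x dx = -9;  ∫_0^1 9 dx = 9.
  Sum: 4/9 − 3/2 + 9/7 − 2 + 6 − 9/2 + 3 − 9 + 9 = 172/63.
  ∫_0^1 u'(x)^2 dx = ∫_0^1 (64*x^6 - 144*x^5 + 81*x^4 - 48*x^3 + 54*x^2 + 9) dx. Term by term:
    ∫_0^1 64*x^6 dx = 64/7;  ∫_0^1 -144*x^5 dx = -24;  ∫_0^1 81*x^4 dx = 81/5;
    ∫_0^1 -48*x^3 dx = -12;  ∫_0^1 54*x^2 dx = 18;  ∫_0^1 9 dx = 9.
  Sum: 64/7 − 24 + 81/5 − 12 + 18 + 9 = 572/35.
Adding: ||u||_{H^1}^2 = 172/63 + 572/35 = 6008/315.


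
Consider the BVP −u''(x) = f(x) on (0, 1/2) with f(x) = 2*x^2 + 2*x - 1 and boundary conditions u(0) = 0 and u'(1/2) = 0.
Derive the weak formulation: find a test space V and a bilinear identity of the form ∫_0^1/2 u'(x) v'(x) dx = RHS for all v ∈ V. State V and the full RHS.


V = {v ∈ H^1(0, 1/2) : v(0) = 0} (test functions vanish at x = 0 where u is specified); weak form: ∫_0^1/2 u'v' dx = ∫_0^1/2 (2*x^2 + 2*x - 1) v dx for all v ∈ V.

Multiply both sides by a test function v and integrate from 0 to 1/2:
  ∫_0^1/2 −u''(x) v(x) dx = ∫_0^1/2 f(x) v(x) dx.
Integrate the LHS by parts once:
  ∫_0^1/2 −u'' v dx = −[u'(x) v(x)]_0^1/2 + ∫_0^1/2 u'(x) v'(x) dx.
Thus ∫_0^1/2 u'(x) v'(x) dx = ∫_0^1/2 f(x) v(x) dx + [u'(x) v(x)]_0^1/2.
Choose V so that boundary terms are either known or forced to vanish.
Mixed BC: u(0) = 0 (Dirichlet) and u'(1/2) = 0 (Neumann). Define V = {v ∈ H^1(0, 1/2) : v(0) = 0}. Then [u' v]_0^1/2 = u'(1/2)·v(1/2) − u'(0)·0 = 0.
Weak formulation: find u (satisfying any essential BC) such that ∫_0^1/2 u'(x) v'(x) dx = ∫_0^1/2 f v dx for all v ∈ V (Dirichlet at 0 absorbed into V; the Neumann datum at x = 1/2 is zero, so no boundary term remains).
Substituting f(x) = 2*x^2 + 2*x - 1, the right-hand side is ∫_0^1/2 (2*x^2 + 2*x - 1) v dx.


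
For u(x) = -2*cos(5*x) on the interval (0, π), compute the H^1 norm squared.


||u||_{H^1(0,π)}^2 = 52*π

u'(x) = 10*sin(5*x).
Expand u² and (u')² and integrate term by term on (0, π), using: for integers n ≥ 1, ∫_0^π sin²(nx) dx = ∫_0^π cos²(nx) dx = π/2; for n ≠ n', ∫_0^π sin(nx)sin(n'x) dx = ∫_0^π cos(nx)cos(n'x) dx = 0; and by product-to-sum, ∫_0^π sin(nx)cos(n'x) dx = ½∫_0^π [sin((n+n')x) + sin((n−n')x)] dx, which is 0 when n+n' is even and 2n/(n²−n'²) when n+n' is odd (it need not vanish on (0, π)).
  u² squared terms: (-2)²·∫cos(5x)² dx = 4·π/2 = 2*π.
  So ∫_0^π u² dx = 2*π.
  (u')² squared terms: (10)²·∫sin(5x)² dx = 100·π/2 = 50*π.
  So ∫_0^π (u')² dx = 50*π.
||u||_{H^1}^2 = (2*π) + (50*π) = 52*π.


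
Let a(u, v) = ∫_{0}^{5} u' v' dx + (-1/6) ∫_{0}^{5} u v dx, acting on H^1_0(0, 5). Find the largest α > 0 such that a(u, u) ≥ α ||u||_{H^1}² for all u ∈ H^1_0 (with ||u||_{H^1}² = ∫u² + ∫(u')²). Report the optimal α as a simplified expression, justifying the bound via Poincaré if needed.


α = (-25/6 + π^2)/(π^2 + 25)

Coercivity of a(·,·) on H^1_0(0, 5) means a(u, u) ≥ α ||u||_{H^1}² for every u ∈ H^1_0.
The interval has length L = 5, and Poincaré/coercivity depend only on L. Here a(u, u) = ∫(u')² + (-1/6)·∫u².
Here c = -1/6 < 0 with |c| < (π/L)² = π^2/25, so coercivity still holds. The condition a(u,u) ≥ α||u||_{H^1}² reads (1−α)∫(u')² ≥ (α−c)∫u². Any admissible α is ≤ 1 (rapidly oscillating u have ∫u²/∫(u')² → 0), and α = 1 would force 0 ≥ (1−c)∫u², impossible since c < 1; so 1−α > 0. By the sharp Poincaré inequality on H^1_0 of an interval of length L, ∫(u')² ≥ (π/L)²∫u² with equality for the first sine mode sin(π(x−x₀)/L) (x₀ the left endpoint), so the inequality holds for all u iff (1−α)(π/L)² ≥ α − c, i.e. α ≤ ((π/L)² + c)/((π/L)² + 1) = (1 + c(L/π)²)/(1 + (L/π)²). (Direct route, valid since c ≤ 0: Poincaré gives c∫u² ≥ c(L/π)²∫(u')², so a(u,u) ≥ (1 + c(L/π)²)∫(u')², while ||u||_{H^1}² ≤ (1 + (L/π)²)∫(u')²; dividing yields the same α.) With (π/L)² = π^2/25 and c = -1/6, the largest admissible constant is α = ((π/L)² + c)/((π/L)² + 1).
Simplifying, α = (-25/6 + π^2)/(π^2 + 25).


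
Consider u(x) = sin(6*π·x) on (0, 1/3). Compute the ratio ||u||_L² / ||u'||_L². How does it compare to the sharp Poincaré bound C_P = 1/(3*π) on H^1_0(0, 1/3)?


||u||_L² / ||u'||_L² = 1/(6*π) < C_P = 1/(3*π).

u(x) = sin(6*π·x), so u'(x) = 6*π*cos(6*π*x).
Writing u(x) = A·sin(kπx/L) with A = 1 and k = 2, use ∫_0^L sin²(kπx/L) dx = L/2 and ∫_0^L cos²(kπx/L) dx = L/2.
u² = 1·sin²(6*π·x) and (u')² = 36*π^2·cos²(6*π·x), and each of sin², cos² integrates to L/2 = 1/6 over (0, 1/3).
∫_0^1/3 u² dx = 1/6, so ||u||_L² = sqrt(6)/6.
∫_0^1/3 (u')² dx = 6*π^2, so ||u'||_L² = sqrt(6)*π.
Ratio ||u||_L² / ||u'||_L² = 1/(6*π).
Sharp Poincaré constant on H^1_0(0, 1/3) is C_P = L/π = 1/(3*π), achieved by sin(3*π·x).
This is the k = 2 harmonic; the ratio L/(kπ) is strictly less than C_P = L/π, consistent with the sharp inequality ||u||_L² ≤ C_P ||u'||_L².


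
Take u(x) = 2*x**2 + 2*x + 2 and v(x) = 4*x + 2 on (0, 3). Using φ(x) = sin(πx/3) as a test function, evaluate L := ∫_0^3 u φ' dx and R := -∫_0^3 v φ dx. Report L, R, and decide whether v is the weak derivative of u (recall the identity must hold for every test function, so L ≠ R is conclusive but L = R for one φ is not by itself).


LHS = -48/π, RHS = -48/π. Yes, v = u' weakly.

u(x) = 2*x**2 + 2*x + 2, classical derivative u'(x) = 4*x + 2.
φ(x) = sin(πx/3), so φ'(x) = π*cos(π*x/3)/3.
Note φ(0) = φ(3) = 0, so the boundary term u·φ vanishes.
LHS = ∫_0^3 u(x) φ'(x) dx = ∫_0^3 (2*π*x^2*cos(π*x/3)/3 + 2*π*x*cos(π*x/3)/3 + 2*π*cos(π*x/3)/3) dx. Term by term:
  ∫_0^3 2*π*cos(π*x/3)/3 dx = 0;  ∫_0^3 2*π*x*cos(π*x/3)/3 dx = -12/π;  ∫_0^3 2*π*x^2*cos(π*x/3)/3 dx = -36/π.
Sum: 0 − 12/π − 36/π = -48/π.
So LHS = -48/π.
∫_0^3 v(x) φ(x) dx = ∫_0^3 (4*x*sin(π*x/3) + 2*sin(π*x/3)) dx. Term by term:
  ∫_0^3 2*sin(π*x/3) dx = 12/π;  ∫_0^3 4*x*sin(π*x/3) dx = 36/π.
Sum: 12/π + 36/π = 48/π.
So RHS = -∫_0^3 v(x) φ(x) dx = -48/π.
LHS = RHS, so the identity holds for this test φ.
Moreover u is smooth here and v(x) = u'(x) = 4*x + 2 pointwise, so the identity holds for every test function. Hence v is the weak derivative of u.


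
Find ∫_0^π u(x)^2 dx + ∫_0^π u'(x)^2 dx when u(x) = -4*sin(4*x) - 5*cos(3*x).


||u||_{H^1(0,π)}^2 = 3200/7 + 261*π

u'(x) = 15*sin(3*x) - 16*cos(4*x).
Expand u² and (u')² and integrate term by term on (0, π), using: for integers n ≥ 1, ∫_0^π sin²(nx) dx = ∫_0^π cos²(nx) dx = π/2; for n ≠ n', ∫_0^π sin(nx)sin(n'x) dx = ∫_0^π cos(nx)cos(n'x) dx = 0; and by product-to-sum, ∫_0^π sin(nx)cos(n'x) dx = ½∫_0^π [sin((n+n')x) + sin((n−n')x)] dx, which is 0 when n+n' is even and 2n/(n²−n'²) when n+n' is odd (it need not vanish on (0, π)).
  u² squared terms: (-5)²·∫cos(3x)² dx = 25·π/2 = 25*π/2;  (-4)²·∫sin(4x)² dx = 16·π/2 = 8*π.
  u² cross terms: 2·(-5)·(-4)·∫cos(3x)·sin(4x) dx = 40·(8/7) = 320/7.
  So ∫_0^π u² dx = 25*π/2 + 8*π + 320/7 = 320/7 + 41*π/2.
  (u')² squared terms: (-16)²·∫cos(4x)² dx = 256·π/2 = 128*π;  (15)²·∫sin(3x)² dx = 225·π/2 = 225*π/2.
  (u')² cross terms: 2·(-16)·(15)·∫cos(4x)·sin(3x) dx = -480·(-6/7) = 2880/7.
  So ∫_0^π (u')² dx = 128*π + 225*π/2 + 2880/7 = 2880/7 + 481*π/2.
||u||_{H^1}^2 = (320/7 + 41*π/2) + (2880/7 + 481*π/2) = 3200/7 + 261*π.


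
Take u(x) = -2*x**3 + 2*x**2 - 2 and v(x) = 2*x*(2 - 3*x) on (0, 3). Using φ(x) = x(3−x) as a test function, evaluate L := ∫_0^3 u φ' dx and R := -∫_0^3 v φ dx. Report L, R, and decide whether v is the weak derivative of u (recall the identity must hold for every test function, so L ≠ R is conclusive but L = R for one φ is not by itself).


LHS = 459/10, RHS = 459/10. Yes, v = u' weakly.

u(x) = -2*x**3 + 2*x**2 - 2, classical derivative u'(x) = -6*x**2 + 4*x.
φ(x) = x(3−x), so φ'(x) = 3 - 2*x.
Note φ(0) = φ(3) = 0, so the boundary term u·φ vanishes.
LHS = ∫_0^3 u(x) φ'(x) dx = ∫_0^3 (4*x^4 - 10*x^3 + 6*x^2 + 4*x - 6) dx. Term by term:
  ∫_0^3 4*x^4 dx = 972/5;  ∫_0^3 -10*x^3 dx = -405/2;  ∫_0^3 6*x^2 dx = 54;
  ∫_0^3 4*x dx = 18;  ∫_0^3 -6 dx = -18.
Sum: 972/5 − 405/2 + 54 + 18 − 18 = 459/10.
So LHS = 459/10.
∫_0^3 v(x) φ(x) dx = ∫_0^3 (6*x^4 - 22*x^3 + 12*x^2) dx. Term by term:
  ∫_0^3 6*x^4 dx = 1458/5;  ∫_0^3 -22*x^3 dx = -891/2;  ∫_0^3 12*x^2 dx = 108.
Sum: 1458/5 − 891/2 + 108 = -459/10.
So RHS = -∫_0^3 v(x) φ(x) dx = 459/10.
LHS = RHS, so the identity holds for this test φ.
Moreover u is smooth here and v(x) = u'(x) = -6*x**2 + 4*x pointwise, so the identity holds for every test function. Hence v is the weak derivative of u.


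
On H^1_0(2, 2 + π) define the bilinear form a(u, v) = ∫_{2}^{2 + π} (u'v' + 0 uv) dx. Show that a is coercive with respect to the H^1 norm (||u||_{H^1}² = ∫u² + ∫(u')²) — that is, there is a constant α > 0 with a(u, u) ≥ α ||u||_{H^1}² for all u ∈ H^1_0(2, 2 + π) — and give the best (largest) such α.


α = 1/2

Coercivity of a(·,·) on H^1_0(2, 2 + π) means a(u, u) ≥ α ||u||_{H^1}² for every u ∈ H^1_0.
The interval has length L = π, and Poincaré/coercivity depend only on L. Here a(u, u) = ∫(u')² + (0)·∫u².
Here c = 0, so a(u,u) = ∫(u')² alone. The condition a(u,u) ≥ α||u||_{H^1}² reads (1−α)∫(u')² ≥ (α−c)∫u². Any admissible α is ≤ 1 (rapidly oscillating u have ∫u²/∫(u')² → 0), and α = 1 would force 0 ≥ (1−c)∫u², impossible since c < 1; so 1−α > 0. By the sharp Poincaré inequality on H^1_0 of an interval of length L, ∫(u')² ≥ (π/L)²∫u² with equality for the first sine mode sin(π(x−x₀)/L) (x₀ the left endpoint), so the inequality holds for all u iff (1−α)(π/L)² ≥ α − c, i.e. α ≤ ((π/L)² + c)/((π/L)² + 1) = (1 + c(L/π)²)/(1 + (L/π)²). (Direct route, valid since c ≤ 0: Poincaré gives c∫u² ≥ c(L/π)²∫(u')², so a(u,u) ≥ (1 + c(L/π)²)∫(u')², while ||u||_{H^1}² ≤ (1 + (L/π)²)∫(u')²; dividing yields the same α.) With (π/L)² = 1 and c = 0, the largest admissible constant is α = ((π/L)² + c)/((π/L)² + 1).
Simplifying, α = 1/2.


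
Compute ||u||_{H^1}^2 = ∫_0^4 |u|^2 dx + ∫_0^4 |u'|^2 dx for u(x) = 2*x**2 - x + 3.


||u||_{H^1}^2 = 16648/15

The H^1 norm (squared) on an interval (0, L) is
  ||u||_{H^1}^2 = ∫_0^L u(x)^2 dx + ∫_0^L u'(x)^2 dx.
Compute u'(x) = 4*x - 1.
Then u(x)^2 = 4*x**4 - 4*x**3 + 13*x**2 - 6*x + 9 and u'(x)^2 = 16*x**2 - 8*x + 1.
Integrate each monomial from 0 to 4 using ∫_0^4 c·x^n dx = c·4^(n+1)/(n+1):
  ∫_0^4 u(x)^2 dx = ∫_0^4 (4*x^4 - 4*x^3 + 13*x^2 - 6*x + 9) dx. Term by term:
    ∫_0^4 4*x^4 dx = 4096/5;  ∫_0^4 -4*x^3 dx = -256;  ∫_0^4 13*x^2 dx = 832/3;
    ∫_0^4 -6*x dx = -48;  ∫_0^4 9 dx = 36.
  Sum: 4096/5 − 256 + 832/3 − 48 + 36 = 12428/15.
  ∫_0^4 u'(x)^2 dx = ∫_0^4 (16*x^2 - 8*x + 1) dx. Term by term:
    ∫_0^4 16*x^2 dx = 1024/3;  ∫_0^4 -8*x dx = -64;  ∫_0^4 1 dx = 4.
  Sum: 1024/3 − 64 + 4 = 844/3.
Adding: ||u||_{H^1}^2 = 12428/15 + 844/3 = 16648/15.


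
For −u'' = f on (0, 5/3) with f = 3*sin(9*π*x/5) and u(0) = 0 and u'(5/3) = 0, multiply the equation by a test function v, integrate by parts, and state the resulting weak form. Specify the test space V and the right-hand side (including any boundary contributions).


V = {v ∈ H^1(0, 5/3) : v(0) = 0} (test functions vanish at x = 0 where u is specified); weak form: ∫_0^5/3 u'v' dx = ∫_0^5/3 (3*sin(9*π*x/5)) v dx for all v ∈ V.

Multiply both sides by a test function v and integrate from 0 to 5/3:
  ∫_0^5/3 −u''(x) v(x) dx = ∫_0^5/3 f(x) v(x) dx.
Integrate the LHS by parts once:
  ∫_0^5/3 −u'' v dx = −[u'(x) v(x)]_0^5/3 + ∫_0^5/3 u'(x) v'(x) dx.
Thus ∫_0^5/3 u'(x) v'(x) dx = ∫_0^5/3 f(x) v(x) dx + [u'(x) v(x)]_0^5/3.
Choose V so that boundary terms are either known or forced to vanish.
Mixed BC: u(0) = 0 (Dirichlet) and u'(5/3) = 0 (Neumann). Define V = {v ∈ H^1(0, 5/3) : v(0) = 0}. Then [u' v]_0^5/3 = u'(5/3)·v(5/3) − u'(0)·0 = 0.
Weak formulation: find u (satisfying any essential BC) such that ∫_0^5/3 u'(x) v'(x) dx = ∫_0^5/3 f v dx for all v ∈ V (Dirichlet at 0 absorbed into V; the Neumann datum at x = 5/3 is zero, so no boundary term remains).
Substituting f(x) = 3*sin(9*π*x/5), the right-hand side is ∫_0^5/3 (3*sin(9*π*x/5)) v dx.


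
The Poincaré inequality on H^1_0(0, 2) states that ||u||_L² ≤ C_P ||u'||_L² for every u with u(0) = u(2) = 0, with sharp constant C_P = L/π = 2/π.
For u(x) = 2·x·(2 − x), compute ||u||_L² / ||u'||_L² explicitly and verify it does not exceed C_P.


||u||_L² / ||u'||_L² = sqrt(10)/5 < C_P = 2/π.

u(x) = 2·x·(2 − x), so u'(x) = 4 - 4*x.
u(x) = 2·x·(2 − x) vanishes at x = 0 and x = 2, so u ∈ H^1_0(0, 2). Differentiate via the product rule and integrate the resulting polynomials term by term.
  ∫_0^2 u² dx = ∫_0^2 (4*x^4 - 16*x^3 + 16*x^2) dx. Term by term:
    ∫_0^2 4*x^4 dx = 128/5;  ∫_0^2 -16*x^3 dx = -64;  ∫_0^2 16*x^2 dx = 128/3.
  Sum: 128/5 − 64 + 128/3 = 64/15.
  ∫_0^2 (u')² dx = ∫_0^2 (16*x^2 - 32*x + 16) dx. Term by term:
    ∫_0^2 16*x^2 dx = 128/3;  ∫_0^2 -32*x dx = -64;  ∫_0^2 16 dx = 32.
  Sum: 128/3 − 64 + 32 = 32/3.
∫_0^2 u² dx = 64/15, so ||u||_L² = 8*sqrt(15)/15.
∫_0^2 (u')² dx = 32/3, so ||u'||_L² = 4*sqrt(6)/3.
Ratio ||u||_L² / ||u'||_L² = sqrt(10)/5.
Sharp Poincaré constant on H^1_0(0, 2) is C_P = L/π = 2/π, achieved by sin(π/2·x).
A polynomial bump cannot attain the sharp Poincaré constant (only the first sine eigenfunction does), so the ratio is strictly less than C_P, consistent with ||u||_L² ≤ C_P ||u'||_L².


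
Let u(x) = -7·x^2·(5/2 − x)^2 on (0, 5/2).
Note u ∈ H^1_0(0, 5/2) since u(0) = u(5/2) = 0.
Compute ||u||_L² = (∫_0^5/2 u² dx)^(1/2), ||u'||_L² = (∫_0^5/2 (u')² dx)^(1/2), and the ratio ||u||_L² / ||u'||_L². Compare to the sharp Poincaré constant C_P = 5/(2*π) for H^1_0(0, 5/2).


||u||_L² / ||u'||_L² = 5*sqrt(3)/12 < C_P = 5/(2*π).

u(x) = -7·x^2·(5/2 − x)^2, so u'(x) = 7*x*(-8*x^2 + 30*x - 25)/2.
u(x) = -7·x^2·(5/2 − x)^2 vanishes at x = 0 and x = 5/2, so u ∈ H^1_0(0, 5/2). Differentiate via the product rule and integrate the resulting polynomials term by term.
  ∫_0^5/2 u² dx = ∫_0^5/2 (49*x^8 - 490*x^7 + 3675*x^6/2 - 6125*x^5/2 + 30625*x^4/16) dx. Term by term:
    ∫_0^5/2 49*x^8 dx = 95703125/4608;  ∫_0^5/2 -490*x^7 dx = -95703125/1024;  ∫_0^5/2 3675*x^6/2 dx = 41015625/256;
    ∫_0^5/2 -6125*x^5/2 dx = -95703125/768;  ∫_0^5/2 30625*x^4/16 dx = 19140625/512.
  Sum: 95703125/4608 − 95703125/1024 + 41015625/256 − 95703125/768 + 19140625/512 = 2734375/9216.
  ∫_0^5/2 (u')² dx = ∫_0^5/2 (784*x^6 - 5880*x^5 + 15925*x^4 - 18375*x^3 + 30625*x^2/4) dx. Term by term:
    ∫_0^5/2 784*x^6 dx = 546875/8;  ∫_0^5/2 -5880*x^5 dx = -3828125/16;  ∫_0^5/2 15925*x^4 dx = 9953125/32;
    ∫_0^5/2 -18375*x^3 dx = -11484375/64;  ∫_0^5/2 30625*x^2/4 dx = 3828125/96.
  Sum: 546875/8 − 3828125/16 + 9953125/32 − 11484375/64 + 3828125/96 = 109375/192.
∫_0^5/2 u² dx = 2734375/9216, so ||u||_L² = 625*sqrt(7)/96.
∫_0^5/2 (u')² dx = 109375/192, so ||u'||_L² = 125*sqrt(21)/24.
Ratio ||u||_L² / ||u'||_L² = 5*sqrt(3)/12.
Sharp Poincaré constant on H^1_0(0, 5/2) is C_P = L/π = 5/(2*π), achieved by sin(2*π/5·x).
A polynomial bump cannot attain the sharp Poincaré constant (only the first sine eigenfunction does), so the ratio is strictly less than C_P, consistent with ||u||_L² ≤ C_P ||u'||_L².


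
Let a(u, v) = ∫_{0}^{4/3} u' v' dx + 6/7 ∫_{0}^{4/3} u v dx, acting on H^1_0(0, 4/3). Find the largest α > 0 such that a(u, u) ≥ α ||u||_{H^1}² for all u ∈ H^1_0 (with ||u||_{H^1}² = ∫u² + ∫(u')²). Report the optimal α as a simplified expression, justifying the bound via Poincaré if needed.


α = 3*(32 + 21*π^2)/(7*(16 + 9*π^2))

Coercivity of a(·,·) on H^1_0(0, 4/3) means a(u, u) ≥ α ||u||_{H^1}² for every u ∈ H^1_0.
The interval has length L = 4/3, and Poincaré/coercivity depend only on L. Here a(u, u) = ∫(u')² + (6/7)·∫u².
Here 0 < c = 6/7 < 1. The condition a(u,u) ≥ α||u||_{H^1}² reads (1−α)∫(u')² ≥ (α−c)∫u². Any admissible α is ≤ 1 (rapidly oscillating u have ∫u²/∫(u')² → 0), and α = 1 would force 0 ≥ (1−c)∫u², impossible since c < 1; so 1−α > 0. By the sharp Poincaré inequality on H^1_0 of an interval of length L, ∫(u')² ≥ (π/L)²∫u² with equality for the first sine mode sin(π(x−x₀)/L) (x₀ the left endpoint), so the inequality holds for all u iff (1−α)(π/L)² ≥ α − c, i.e. α ≤ ((π/L)² + c)/((π/L)² + 1) = (1 + c(L/π)²)/(1 + (L/π)²). With (π/L)² = 9*π^2/16 and c = 6/7, the largest admissible constant is α = ((π/L)² + c)/((π/L)² + 1).
Simplifying, α = 3*(32 + 21*π^2)/(7*(16 + 9*π^2)).


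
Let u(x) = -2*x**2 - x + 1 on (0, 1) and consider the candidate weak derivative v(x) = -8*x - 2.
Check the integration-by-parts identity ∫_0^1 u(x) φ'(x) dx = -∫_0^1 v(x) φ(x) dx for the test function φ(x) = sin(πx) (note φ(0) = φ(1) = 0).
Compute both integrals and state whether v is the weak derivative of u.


LHS = 6/π, RHS = 12/π. No, v is not the weak derivative of u.

u(x) = -2*x**2 - x + 1, classical derivative u'(x) = -4*x - 1.
φ(x) = sin(πx), so φ'(x) = π*cos(π*x).
Note φ(0) = φ(1) = 0, so the boundary term u·φ vanishes.
LHS = ∫_0^1 u(x) φ'(x) dx = ∫_0^1 (-2*π*x^2*cos(π*x) - π*x*cos(π*x) + π*cos(π*x)) dx. Term by term:
  ∫_0^1 π*cos(π*x) dx = 0;  ∫_0^1 -π*x*cos(π*x) dx = 2/π;  ∫_0^1 -2*π*x^2*cos(π*x) dx = 4/π.
Sum: 0 + 2/π + 4/π = 6/π.
So LHS = 6/π.
∫_0^1 v(x) φ(x) dx = ∫_0^1 (-8*x*sin(π*x) - 2*sin(π*x)) dx. Term by term:
  ∫_0^1 -2*sin(π*x) dx = -4/π;  ∫_0^1 -8*x*sin(π*x) dx = -8/π.
Sum: -4/π − 8/π = -12/π.
So RHS = -∫_0^1 v(x) φ(x) dx = 12/π.
LHS − RHS = -6/π ≠ 0, so the identity fails.
(For a valid weak derivative the identity must hold for EVERY test function, in particular this one. The failure shows v is NOT the weak derivative of u.)
Correct weak derivative would be u'(x) = -4*x - 1.


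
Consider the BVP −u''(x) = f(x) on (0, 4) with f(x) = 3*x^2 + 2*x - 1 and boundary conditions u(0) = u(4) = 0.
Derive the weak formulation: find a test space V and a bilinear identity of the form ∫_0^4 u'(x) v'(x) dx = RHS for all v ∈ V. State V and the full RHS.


V = H^1_0(0, 4) (so v(0) = v(4) = 0); weak form: ∫_0^4 u'v' dx = ∫_0^4 (3*x^2 + 2*x - 1) v dx for all v ∈ V.

Multiply both sides by a test function v and integrate from 0 to 4:
  ∫_0^4 −u''(x) v(x) dx = ∫_0^4 f(x) v(x) dx.
Integrate the LHS by parts once:
  ∫_0^4 −u'' v dx = −[u'(x) v(x)]_0^4 + ∫_0^4 u'(x) v'(x) dx.
Thus ∫_0^4 u'(x) v'(x) dx = ∫_0^4 f(x) v(x) dx + [u'(x) v(x)]_0^4.
Choose V so that boundary terms are either known or forced to vanish.
u is Dirichlet: u(0) = u(4) = 0. Let V = H^1_0(0, 4); then v(0) = v(4) = 0, and [u' v]_0^4 = 0.
Weak formulation: find u (satisfying any essential BC) such that ∫_0^4 u'(x) v'(x) dx = ∫_0^4 f v dx for all v ∈ V.
Substituting f(x) = 3*x^2 + 2*x - 1, the right-hand side is ∫_0^4 (3*x^2 + 2*x - 1) v dx.


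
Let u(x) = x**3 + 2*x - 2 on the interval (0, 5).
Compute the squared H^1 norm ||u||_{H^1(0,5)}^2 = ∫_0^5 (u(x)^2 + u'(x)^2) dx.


||u||_{H^1}^2 = 404615/21

The H^1 norm (squared) on an interval (0, L) is
  ||u||_{H^1}^2 = ∫_0^L u(x)^2 dx + ∫_0^L u'(x)^2 dx.
Compute u'(x) = 3*x**2 + 2.
Then u(x)^2 = x**6 + 4*x**4 - 4*x**3 + 4*x**2 - 8*x + 4 and u'(x)^2 = 9*x**4 + 12*x**2 + 4.
Integrate each monomial from 0 to 5 using ∫_0^5 c·x^n dx = c·5^(n+1)/(n+1):
  ∫_0^5 u(x)^2 dx = ∫_0^5 (x^6 + 4*x^4 - 4*x^3 + 4*x^2 - 8*x + 4) dx. Term by term:
    ∫_0^5 x^6 dx = 78125/7;  ∫_0^5 4*x^4 dx = 2500;  ∫_0^5 -4*x^3 dx = -625;
    ∫_0^5 4*x^2 dx = 500/3;  ∫_0^5 -8*x dx = -100;  ∫_0^5 4 dx = 20.
  Sum: 78125/7 + 2500 − 625 + 500/3 − 100 + 20 = 275570/21.
  ∫_0^5 u'(x)^2 dx = ∫_0^5 (9*x^4 + 12*x^2 + 4) dx. Term by term:
    ∫_0^5 9*x^4 dx = 5625;  ∫_0^5 12*x^2 dx = 500;  ∫_0^5 4 dx = 20.
  Sum: 5625 + 500 + 20 = 6145.
Adding: ||u||_{H^1}^2 = 275570/21 + 6145 = 404615/21.


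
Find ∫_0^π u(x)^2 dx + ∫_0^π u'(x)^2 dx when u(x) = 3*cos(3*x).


||u||_{H^1(0,π)}^2 = 45*π

u'(x) = -9*sin(3*x).
Expand u² and (u')² and integrate term by term on (0, π), using: for integers n ≥ 1, ∫_0^π sin²(nx) dx = ∫_0^π cos²(nx) dx = π/2; for n ≠ n', ∫_0^π sin(nx)sin(n'x) dx = ∫_0^π cos(nx)cos(n'x) dx = 0; and by product-to-sum, ∫_0^π sin(nx)cos(n'x) dx = ½∫_0^π [sin((n+n')x) + sin((n−n')x)] dx, which is 0 when n+n' is even and 2n/(n²−n'²) when n+n' is odd (it need not vanish on (0, π)).
  u² squared terms: (3)²·∫cos(3x)² dx = 9·π/2 = 9*π/2.
  So ∫_0^π u² dx = 9*π/2.
  (u')² squared terms: (-9)²·∫sin(3x)² dx = 81·π/2 = 81*π/2.
  So ∫_0^π (u')² dx = 81*π/2.
||u||_{H^1}^2 = (9*π/2) + (81*π/2) = 45*π.


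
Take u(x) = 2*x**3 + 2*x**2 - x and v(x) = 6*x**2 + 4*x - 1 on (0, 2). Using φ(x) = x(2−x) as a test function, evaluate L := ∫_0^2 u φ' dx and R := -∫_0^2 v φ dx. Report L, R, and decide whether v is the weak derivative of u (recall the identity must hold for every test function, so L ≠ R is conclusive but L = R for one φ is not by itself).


LHS = -68/5, RHS = -68/5. Yes, v = u' weakly.

u(x) = 2*x**3 + 2*x**2 - x, classical derivative u'(x) = 6*x**2 + 4*x - 1.
φ(x) = x(2−x), so φ'(x) = 2 - 2*x.
Note φ(0) = φ(2) = 0, so the boundary term u·φ vanishes.
LHS = ∫_0^2 u(x) φ'(x) dx = ∫_0^2 (-4*x^4 + 6*x^2 - 2*x) dx. Term by term:
  ∫_0^2 -4*x^4 dx = -128/5;  ∫_0^2 6*x^2 dx = 16;  ∫_0^2 -2*x dx = -4.
Sum: -128/5 + 16 − 4 = -68/5.
So LHS = -68/5.
∫_0^2 v(x) φ(x) dx = ∫_0^2 (-6*x^4 + 8*x^3 + 9*x^2 - 2*x) dx. Term by term:
  ∫_0^2 -6*x^4 dx = -192/5;  ∫_0^2 8*x^3 dx = 32;  ∫_0^2 9*x^2 dx = 24;
  ∫_0^2 -2*x dx = -4.
Sum: -192/5 + 32 + 24 − 4 = 68/5.
So RHS = -∫_0^2 v(x) φ(x) dx = -68/5.
LHS = RHS, so the identity holds for this test φ.
Moreover u is smooth here and v(x) = u'(x) = 6*x**2 + 4*x - 1 pointwise, so the identity holds for every test function. Hence v is the weak derivative of u.


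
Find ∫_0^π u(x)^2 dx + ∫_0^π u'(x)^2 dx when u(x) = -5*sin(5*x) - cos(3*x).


||u||_{H^1(0,π)}^2 = 330*π

u'(x) = 3*sin(3*x) - 25*cos(5*x).
Expand u² and (u')² and integrate term by term on (0, π), using: for integers n ≥ 1, ∫_0^π sin²(nx) dx = ∫_0^π cos²(nx) dx = π/2; for n ≠ n', ∫_0^π sin(nx)sin(n'x) dx = ∫_0^π cos(nx)cos(n'x) dx = 0; and by product-to-sum, ∫_0^π sin(nx)cos(n'x) dx = ½∫_0^π [sin((n+n')x) + sin((n−n')x)] dx, which is 0 when n+n' is even and 2n/(n²−n'²) when n+n' is odd (it need not vanish on (0, π)).
  u² squared terms: (-1)²·∫cos(3x)² dx = 1·π/2 = π/2;  (-5)²·∫sin(5x)² dx = 25·π/2 = 25*π/2.
  u² cross terms: 2·(-1)·(-5)·∫cos(3x)·sin(5x) dx = 10·(0) = 0.
  So ∫_0^π u² dx = π/2 + 25*π/2 + 0 = 13*π.
  (u')² squared terms: (-25)²·∫cos(5x)² dx = 625·π/2 = 625*π/2;  (3)²·∫sin(3x)² dx = 9·π/2 = 9*π/2.
  (u')² cross terms: 2·(-25)·(3)·∫cos(5x)·sin(3x) dx = -150·(0) = 0.
  So ∫_0^π (u')² dx = 625*π/2 + 9*π/2 + 0 = 317*π.
||u||_{H^1}^2 = (13*π) + (317*π) = 330*π.


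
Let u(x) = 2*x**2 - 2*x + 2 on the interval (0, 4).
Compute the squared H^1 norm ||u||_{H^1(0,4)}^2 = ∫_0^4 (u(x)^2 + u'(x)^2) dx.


||u||_{H^1}^2 = 11168/15

The H^1 norm (squared) on an interval (0, L) is
  ||u||_{H^1}^2 = ∫_0^L u(x)^2 dx + ∫_0^L u'(x)^2 dx.
Compute u'(x) = 4*x - 2.
Then u(x)^2 = 4*x**4 - 8*x**3 + 12*x**2 - 8*x + 4 and u'(x)^2 = 16*x**2 - 16*x + 4.
Integrate each monomial from 0 to 4 using ∫_0^4 c·x^n dx = c·4^(n+1)/(n+1):
  ∫_0^4 u(x)^2 dx = ∫_0^4 (4*x^4 - 8*x^3 + 12*x^2 - 8*x + 4) dx. Term by term:
    ∫_0^4 4*x^4 dx = 4096/5;  ∫_0^4 -8*x^3 dx = -512;  ∫_0^4 12*x^2 dx = 256;
    ∫_0^4 -8*x dx = -64;  ∫_0^4 4 dx = 16.
  Sum: 4096/5 − 512 + 256 − 64 + 16 = 2576/5.
  ∫_0^4 u'(x)^2 dx = ∫_0^4 (16*x^2 - 16*x + 4) dx. Term by term:
    ∫_0^4 16*x^2 dx = 1024/3;  ∫_0^4 -16*x dx = -128;  ∫_0^4 4 dx = 16.
  Sum: 1024/3 − 128 + 16 = 688/3.
Adding: ||u||_{H^1}^2 = 2576/5 + 688/3 = 11168/15.


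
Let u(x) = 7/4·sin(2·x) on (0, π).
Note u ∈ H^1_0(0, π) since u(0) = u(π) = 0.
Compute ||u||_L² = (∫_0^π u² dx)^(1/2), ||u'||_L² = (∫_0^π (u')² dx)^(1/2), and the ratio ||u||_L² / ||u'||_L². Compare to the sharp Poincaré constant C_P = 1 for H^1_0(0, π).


||u||_L² / ||u'||_L² = 1/2 < C_P = 1.

u(x) = 7/4·sin(2·x), so u'(x) = 7*cos(2*x)/2.
Writing u(x) = A·sin(kπx/L) with A = 7/4 and k = 2, use ∫_0^L sin²(kπx/L) dx = L/2 and ∫_0^L cos²(kπx/L) dx = L/2.
u² = 49/16·sin²(2·x) and (u')² = 49/4·cos²(2·x), and each of sin², cos² integrates to L/2 = π/2 over (0, π).
∫_0^π u² dx = 49*π/32, so ||u||_L² = 7*sqrt(2)*sqrt(π)/8.
∫_0^π (u')² dx = 49*π/8, so ||u'||_L² = 7*sqrt(2)*sqrt(π)/4.
Ratio ||u||_L² / ||u'||_L² = 1/2.
Sharp Poincaré constant on H^1_0(0, π) is C_P = L/π = 1, achieved by sin(x).
This is the k = 2 harmonic; the ratio L/(kπ) is strictly less than C_P = L/π, consistent with the sharp inequality ||u||_L² ≤ C_P ||u'||_L².


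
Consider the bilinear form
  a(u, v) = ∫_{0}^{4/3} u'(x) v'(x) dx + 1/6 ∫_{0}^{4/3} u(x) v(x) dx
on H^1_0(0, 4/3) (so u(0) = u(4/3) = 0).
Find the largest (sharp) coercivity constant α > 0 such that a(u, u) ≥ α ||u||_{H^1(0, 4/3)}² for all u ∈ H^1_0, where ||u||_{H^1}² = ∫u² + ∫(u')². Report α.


α = (8 + 27*π^2)/(3*(16 + 9*π^2))

Coercivity of a(·,·) on H^1_0(0, 4/3) means a(u, u) ≥ α ||u||_{H^1}² for every u ∈ H^1_0.
The interval has length L = 4/3, and Poincaré/coercivity depend only on L. Here a(u, u) = ∫(u')² + (1/6)·∫u².
Here 0 < c = 1/6 < 1. The condition a(u,u) ≥ α||u||_{H^1}² reads (1−α)∫(u')² ≥ (α−c)∫u². Any admissible α is ≤ 1 (rapidly oscillating u have ∫u²/∫(u')² → 0), and α = 1 would force 0 ≥ (1−c)∫u², impossible since c < 1; so 1−α > 0. By the sharp Poincaré inequality on H^1_0 of an interval of length L, ∫(u')² ≥ (π/L)²∫u² with equality for the first sine mode sin(π(x−x₀)/L) (x₀ the left endpoint), so the inequality holds for all u iff (1−α)(π/L)² ≥ α − c, i.e. α ≤ ((π/L)² + c)/((π/L)² + 1) = (1 + c(L/π)²)/(1 + (L/π)²). With (π/L)² = 9*π^2/16 and c = 1/6, the largest admissible constant is α = ((π/L)² + c)/((π/L)² + 1).
Simplifying, α = (8 + 27*π^2)/(3*(16 + 9*π^2)).


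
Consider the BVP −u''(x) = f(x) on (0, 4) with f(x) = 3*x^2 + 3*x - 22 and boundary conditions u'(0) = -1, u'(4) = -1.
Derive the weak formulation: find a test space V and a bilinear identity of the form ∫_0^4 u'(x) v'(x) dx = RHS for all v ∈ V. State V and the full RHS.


V = H^1(0, 4) (v unrestricted at boundary; u is determined up to an additive constant); weak form: ∫_0^4 u'v' dx = ∫_0^4 (3*x^2 + 3*x - 22) v dx − v(4) + v(0) for all v ∈ V.

Multiply both sides by a test function v and integrate from 0 to 4:
  ∫_0^4 −u''(x) v(x) dx = ∫_0^4 f(x) v(x) dx.
Integrate the LHS by parts once:
  ∫_0^4 −u'' v dx = −[u'(x) v(x)]_0^4 + ∫_0^4 u'(x) v'(x) dx.
Thus ∫_0^4 u'(x) v'(x) dx = ∫_0^4 f(x) v(x) dx + [u'(x) v(x)]_0^4.
Choose V so that boundary terms are either known or forced to vanish.
u has inhomogeneous Neumann u'(0) = -1, u'(4) = -1. [u' v]_0^4 = (-1)·v(4) − (-1)·v(0) = − v(4) + v(0). Take V = H^1(0, 4); boundary term becomes part of RHS.
Weak formulation: find u (satisfying any essential BC) such that ∫_0^4 u'(x) v'(x) dx = ∫_0^4 f v dx − v(4) + v(0) for all v ∈ V (Neumann data are natural BCs: they enter the RHS as boundary terms).
Substituting f(x) = 3*x^2 + 3*x - 22, the right-hand side is ∫_0^4 (3*x^2 + 3*x - 22) v dx − v(4) + v(0).
Compatibility check (pure Neumann): taking v ≡ 1 ∈ V gives 0 = ∫_0^4 f dx + (-1) − (-1), i.e. ∫_0^4 f dx must equal u'(0) − u'(4) = 0. Indeed ∫_0^4 (3*x^2 + 3*x - 22) dx = 0, so the data are compatible. The solution is then unique only up to an additive constant (fix it e.g. by requiring ∫_0^4 u dx = 0).


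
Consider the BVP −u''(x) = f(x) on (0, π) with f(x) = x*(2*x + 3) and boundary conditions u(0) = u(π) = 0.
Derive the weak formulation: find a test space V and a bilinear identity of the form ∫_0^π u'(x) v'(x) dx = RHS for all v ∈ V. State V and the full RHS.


V = H^1_0(0, π) (so v(0) = v(π) = 0); weak form: ∫_0^π u'v' dx = ∫_0^π (x*(2*x + 3)) v dx for all v ∈ V.

Multiply both sides by a test function v and integrate from 0 to π:
  ∫_0^π −u''(x) v(x) dx = ∫_0^π f(x) v(x) dx.
Integrate the LHS by parts once:
  ∫_0^π −u'' v dx = −[u'(x) v(x)]_0^π + ∫_0^π u'(x) v'(x) dx.
Thus ∫_0^π u'(x) v'(x) dx = ∫_0^π f(x) v(x) dx + [u'(x) v(x)]_0^π.
Choose V so that boundary terms are either known or forced to vanish.
u is Dirichlet: u(0) = u(π) = 0. Let V = H^1_0(0, π); then v(0) = v(π) = 0, and [u' v]_0^π = 0.
Weak formulation: find u (satisfying any essential BC) such that ∫_0^π u'(x) v'(x) dx = ∫_0^π f v dx for all v ∈ V.
Substituting f(x) = x*(2*x + 3), the right-hand side is ∫_0^π (x*(2*x + 3)) v dx.


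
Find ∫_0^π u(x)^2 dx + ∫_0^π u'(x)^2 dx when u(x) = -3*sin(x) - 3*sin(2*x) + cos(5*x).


||u||_{H^1(0,π)}^2 = 208/7 + 89*π/2

u'(x) = -5*sin(5*x) - 3*cos(x) - 6*cos(2*x).
Expand u² and (u')² and integrate term by term on (0, π), using: for integers n ≥ 1, ∫_0^π sin²(nx) dx = ∫_0^π cos²(nx) dx = π/2; for n ≠ n', ∫_0^π sin(nx)sin(n'x) dx = ∫_0^π cos(nx)cos(n'x) dx = 0; and by product-to-sum, ∫_0^π sin(nx)cos(n'x) dx = ½∫_0^π [sin((n+n')x) + sin((n−n')x)] dx, which is 0 when n+n' is even and 2n/(n²−n'²) when n+n' is odd (it need not vanish on (0, π)).
  u² squared terms: (-3)²·∫sin(x)² dx = 9·π/2 = 9*π/2;  (-3)²·∫sin(2x)² dx = 9·π/2 = 9*π/2;  (1)²·∫cos(5x)² dx = 1·π/2 = π/2.
  u² cross terms: 2·(-3)·(-3)·∫sin(x)·sin(2x) dx = 18·(0) = 0;  2·(-3)·(1)·∫sin(x)·cos(5x) dx = -6·(0) = 0;  2·(-3)·(1)·∫sin(2x)·cos(5x) dx = -6·(-4/21) = 8/7.
  So ∫_0^π u² dx = 9*π/2 + 9*π/2 + π/2 + 0 + 0 + 8/7 = 8/7 + 19*π/2.
  (u')² squared terms: (-6)²·∫cos(2x)² dx = 36·π/2 = 18*π;  (-5)²·∫sin(5x)² dx = 25·π/2 = 25*π/2;  (-3)²·∫cos(x)² dx = 9·π/2 = 9*π/2.
  (u')² cross terms: 2·(-6)·(-5)·∫cos(2x)·sin(5x) dx = 60·(10/21) = 200/7;  2·(-6)·(-3)·∫cos(2x)·cos(x) dx = 36·(0) = 0;  2·(-5)·(-3)·∫sin(5x)·cos(x) dx = 30·(0) = 0.
  So ∫_0^π (u')² dx = 18*π + 25*π/2 + 9*π/2 + 200/7 + 0 + 0 = 200/7 + 35*π.
||u||_{H^1}^2 = (8/7 + 19*π/2) + (200/7 + 35*π) = 208/7 + 89*π/2.


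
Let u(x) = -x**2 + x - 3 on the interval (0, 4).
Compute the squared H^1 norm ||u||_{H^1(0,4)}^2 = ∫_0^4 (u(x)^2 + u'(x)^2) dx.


||u||_{H^1}^2 = 4072/15

The H^1 norm (squared) on an interval (0, L) is
  ||u||_{H^1}^2 = ∫_0^L u(x)^2 dx + ∫_0^L u'(x)^2 dx.
Compute u'(x) = 1 - 2*x.
Then u(x)^2 = x**4 - 2*x**3 + 7*x**2 - 6*x + 9 and u'(x)^2 = 4*x**2 - 4*x + 1.
Integrate each monomial from 0 to 4 using ∫_0^4 c·x^n dx = c·4^(n+1)/(n+1):
  ∫_0^4 u(x)^2 dx = ∫_0^4 (x^4 - 2*x^3 + 7*x^2 - 6*x + 9) dx. Term by term:
    ∫_0^4 x^4 dx = 1024/5;  ∫_0^4 -2*x^3 dx = -128;  ∫_0^4 7*x^2 dx = 448/3;
    ∫_0^4 -6*x dx = -48;  ∫_0^4 9 dx = 36.
  Sum: 1024/5 − 128 + 448/3 − 48 + 36 = 3212/15.
  ∫_0^4 u'(x)^2 dx = ∫_0^4 (4*x^2 - 4*x + 1) dx. Term by term:
    ∫_0^4 4*x^2 dx = 256/3;  ∫_0^4 -4*x dx = -32;  ∫_0^4 1 dx = 4.
  Sum: 256/3 − 32 + 4 = 172/3.
Adding: ||u||_{H^1}^2 = 3212/15 + 172/3 = 4072/15.
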